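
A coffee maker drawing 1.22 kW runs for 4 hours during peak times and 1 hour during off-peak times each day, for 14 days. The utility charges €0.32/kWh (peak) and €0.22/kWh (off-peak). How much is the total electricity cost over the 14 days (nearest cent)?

€25.62

Peak energy = 1.22 kW × 4 h × 14 = 68.32 kWh
Off-peak energy = 1.22 kW × 1 h × 14 = 17.08 kWh
Cost = 68.32 × €0.32 + 17.08 × €0.22 = €21.8624 + €3.7576 = €25.62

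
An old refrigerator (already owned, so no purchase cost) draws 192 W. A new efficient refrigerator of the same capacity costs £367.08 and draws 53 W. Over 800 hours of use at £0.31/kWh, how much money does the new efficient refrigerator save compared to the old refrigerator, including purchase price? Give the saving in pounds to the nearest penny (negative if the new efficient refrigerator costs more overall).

-£332.61

old refrigerator: £0.00 + (192/1000) kW × 800 h × £0.31 = £0.00 + £47.616 = £47.616
new efficient refrigerator: £367.08 + (53/1000) kW × 800 h × £0.31 = £367.08 + £13.144 = £380.224
Saving = £47.616 − £380.224 = −£332.608 → -£332.61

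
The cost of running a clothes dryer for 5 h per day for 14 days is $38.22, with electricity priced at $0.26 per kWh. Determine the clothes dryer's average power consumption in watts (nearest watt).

2100 W

Energy = $38.22 ÷ $0.26/kWh = 147 kWh
Runtime = 5 h/day × 14 days = 70 h
Power = 147 kWh ÷ 70 h = 2.1 kW = 2100 W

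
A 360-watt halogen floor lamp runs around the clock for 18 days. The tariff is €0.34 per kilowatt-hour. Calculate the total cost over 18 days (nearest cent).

€52.88

Runtime = 24 h × 18 = 432 h
Energy = 0.36 kW × 432 h = 155.52 kWh
Cost = 155.52 kWh × €0.34/kWh = €52.88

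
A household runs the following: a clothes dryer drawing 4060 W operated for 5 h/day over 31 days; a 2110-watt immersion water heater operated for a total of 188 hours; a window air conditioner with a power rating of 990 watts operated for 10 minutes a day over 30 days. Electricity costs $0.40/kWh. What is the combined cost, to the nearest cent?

clothes dryer: Runtime = 5 h/day × 31 days = 155 h
clothes dryer: 4.06 kW × 155 h = 629.3 kWh
immersion water heater: 2.11 kW × 188 h = 396.68 kWh
window air conditioner: Runtime = 10 min × 30 = 300 min = 5 h
window air conditioner: 0.99 kW × 5 h = 4.95 kWh
Total energy = 1030.93 kWh
Cost = 1030.93 × $0.40 = $412.37

$412.37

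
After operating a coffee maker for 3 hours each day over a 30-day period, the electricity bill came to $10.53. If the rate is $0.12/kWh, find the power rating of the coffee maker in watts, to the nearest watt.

975 W

Energy = $10.53 ÷ $0.12/kWh = 87.75 kWh
Runtime = 3 h/day × 30 days = 90 h
Power = 87.75 kWh ÷ 90 h = 0.975 kW = 975 W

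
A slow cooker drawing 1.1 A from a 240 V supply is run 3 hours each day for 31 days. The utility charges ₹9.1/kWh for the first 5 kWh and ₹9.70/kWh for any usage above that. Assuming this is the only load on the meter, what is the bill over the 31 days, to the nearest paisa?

₹235.15

Power = 1.1 A × 240 V = 264 W = 0.264 kW
Runtime = 3 h/day × 31 days = 93 h
Energy = 0.264 kW × 93 h = 24.552 kWh
Tier 1 (0–5 kWh): 5 × ₹9.1 = ₹45.5
Above 5 kWh: 19.552 × ₹9.70 = ₹189.6544
Bill = ₹235.15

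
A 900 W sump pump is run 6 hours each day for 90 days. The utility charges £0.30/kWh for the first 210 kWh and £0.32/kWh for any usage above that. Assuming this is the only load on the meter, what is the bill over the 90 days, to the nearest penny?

£151.32

Runtime = 6 h/day × 90 days = 540 h
Energy = 0.9 kW × 540 h = 486 kWh
Tier 1 (0–210 kWh): 210 × £0.30 = £63
Above 210 kWh: 276 × £0.32 = £88.32
Bill = £151.32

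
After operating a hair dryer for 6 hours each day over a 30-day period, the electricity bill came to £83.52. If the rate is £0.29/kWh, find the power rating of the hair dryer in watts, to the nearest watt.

Energy = £83.52 ÷ £0.29/kWh = 288 kWh
Runtime = 6 h/day × 30 days = 180 h
Power = 288 kWh ÷ 180 h = 1.6 kW = 1600 W

1600 W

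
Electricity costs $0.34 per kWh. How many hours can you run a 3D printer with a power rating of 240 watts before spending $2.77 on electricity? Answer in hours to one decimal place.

33.9 h

Energy available = $2.77 ÷ $0.34/kWh = 8.1471 kWh
Hours = 8.1471 kWh ÷ 0.24 kW = 33.9 h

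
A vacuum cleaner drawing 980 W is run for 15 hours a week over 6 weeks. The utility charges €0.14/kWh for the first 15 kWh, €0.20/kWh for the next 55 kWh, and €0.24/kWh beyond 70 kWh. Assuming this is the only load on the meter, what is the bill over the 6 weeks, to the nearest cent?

Runtime = 15 h/week × 6 weeks = 90 h
Energy = 0.98 kW × 90 h = 88.2 kWh
Tier 1 (0–15 kWh): 15 × €0.14 = €2.1
Tier 2 (15–70 kWh): 55 × €0.20 = €11
Above 70 kWh: 18.2 × €0.24 = €4.368
Bill = €17.47

€17.47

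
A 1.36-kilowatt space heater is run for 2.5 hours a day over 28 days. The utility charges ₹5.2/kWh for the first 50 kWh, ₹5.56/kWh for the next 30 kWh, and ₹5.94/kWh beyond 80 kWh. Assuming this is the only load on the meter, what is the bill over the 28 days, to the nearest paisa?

₹517.09

Runtime = 2.5 h/day × 28 days = 70 h
Energy = 1.36 kW × 70 h = 95.2 kWh
Tier 1 (0–50 kWh): 50 × ₹5.2 = ₹260
Tier 2 (50–80 kWh): 30 × ₹5.56 = ₹166.8
Above 80 kWh: 15.2 × ₹5.94 = ₹90.288
Bill = ₹517.09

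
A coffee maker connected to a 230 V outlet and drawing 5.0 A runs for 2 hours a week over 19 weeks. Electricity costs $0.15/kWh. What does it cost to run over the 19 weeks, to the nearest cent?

$6.56

Power = 5.0 A × 230 V = 1150 W = 1.15 kW
Runtime = 2 h/week × 19 weeks = 38 h
Energy = 1.15 kW × 38 h = 43.7 kWh
Cost = 43.7 kWh × $0.15/kWh = $6.56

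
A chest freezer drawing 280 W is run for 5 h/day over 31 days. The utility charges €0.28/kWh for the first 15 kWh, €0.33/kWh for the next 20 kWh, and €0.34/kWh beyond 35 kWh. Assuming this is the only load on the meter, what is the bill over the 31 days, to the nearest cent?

Runtime = 5 h/day × 31 days = 155 h
Energy = 0.28 kW × 155 h = 43.4 kWh
Tier 1 (0–15 kWh): 15 × €0.28 = €4.2
Tier 2 (15–35 kWh): 20 × €0.33 = €6.6
Above 35 kWh: 8.4 × €0.34 = €2.856
Bill = €13.66

€13.66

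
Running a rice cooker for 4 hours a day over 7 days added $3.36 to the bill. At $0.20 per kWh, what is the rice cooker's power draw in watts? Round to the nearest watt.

Energy = $3.36 ÷ $0.20/kWh = 16.8 kWh
Runtime = 4 h/day × 7 days = 28 h
Power = 16.8 kWh ÷ 28 h = 0.6 kW = 600 W

600 W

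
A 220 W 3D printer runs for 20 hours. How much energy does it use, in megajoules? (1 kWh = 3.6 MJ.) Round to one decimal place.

Energy = 0.22 kW × 20 h = 4.4 kWh
= 4.4 × 3.6 MJ = 15.8 MJ

15.8 MJ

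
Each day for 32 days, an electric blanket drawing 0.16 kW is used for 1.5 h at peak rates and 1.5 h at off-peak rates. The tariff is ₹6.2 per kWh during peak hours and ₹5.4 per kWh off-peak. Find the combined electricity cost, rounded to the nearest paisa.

₹89.09

Peak energy = 0.16 kW × 1.5 h × 32 = 7.68 kWh
Off-peak energy = 0.16 kW × 1.5 h × 32 = 7.68 kWh
Cost = 7.68 × ₹6.2 + 7.68 × ₹5.4 = ₹47.616 + ₹41.472 = ₹89.09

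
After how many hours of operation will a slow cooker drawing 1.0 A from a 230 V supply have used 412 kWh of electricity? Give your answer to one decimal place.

Power = 1.0 A × 230 V = 230 W = 0.23 kW
Hours = 412 kWh ÷ 0.23 kW = 1791.3 h

1791.3 h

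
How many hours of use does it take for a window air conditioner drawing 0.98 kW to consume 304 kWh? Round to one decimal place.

Hours = 304 kWh ÷ 0.98 kW = 310.2 h

310.2 h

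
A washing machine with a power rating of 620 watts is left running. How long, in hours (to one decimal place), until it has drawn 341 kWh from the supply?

Hours = 341 kWh ÷ 0.62 kW = 550.0 h

550.0 h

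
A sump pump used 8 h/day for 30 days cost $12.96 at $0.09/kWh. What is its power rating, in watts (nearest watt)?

Energy = $12.96 ÷ $0.09/kWh = 144 kWh
Runtime = 8 h/day × 30 days = 240 h
Power = 144 kWh ÷ 240 h = 0.6 kW = 600 W

600 W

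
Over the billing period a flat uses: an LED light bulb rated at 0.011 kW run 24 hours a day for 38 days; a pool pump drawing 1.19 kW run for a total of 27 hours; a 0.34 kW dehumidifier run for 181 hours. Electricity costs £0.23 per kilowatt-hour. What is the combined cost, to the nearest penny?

£23.85

LED light bulb: Runtime = 24 h × 38 = 912 h
LED light bulb: 0.011 kW × 912 h = 10.032 kWh
pool pump: 1.19 kW × 27 h = 32.13 kWh
dehumidifier: 0.34 kW × 181 h = 61.54 kWh
Total energy = 103.702 kWh
Cost = 103.702 × £0.23 = £23.85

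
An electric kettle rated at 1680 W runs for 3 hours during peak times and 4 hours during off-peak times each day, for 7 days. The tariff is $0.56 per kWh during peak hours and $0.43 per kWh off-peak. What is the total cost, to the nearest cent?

$39.98

Peak energy = 1.68 kW × 3 h × 7 = 35.28 kWh
Off-peak energy = 1.68 kW × 4 h × 7 = 47.04 kWh
Cost = 35.28 × $0.56 + 47.04 × $0.43 = $19.7568 + $20.2272 = $39.98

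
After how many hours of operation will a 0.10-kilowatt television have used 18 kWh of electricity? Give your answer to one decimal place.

180.0 h

Hours = 18 kWh ÷ 0.1 kW = 180.0 h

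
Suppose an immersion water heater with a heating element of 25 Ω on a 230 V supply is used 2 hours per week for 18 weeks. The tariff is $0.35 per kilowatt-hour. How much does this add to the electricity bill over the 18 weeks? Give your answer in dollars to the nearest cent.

$26.66

Power = V²/R = 230²/25 = 2116 W = 2.116 kW
Runtime = 2 h/week × 18 weeks = 36 h
Energy = 2.116 kW × 36 h = 76.176 kWh
Cost = 76.176 kWh × $0.35/kWh = $26.66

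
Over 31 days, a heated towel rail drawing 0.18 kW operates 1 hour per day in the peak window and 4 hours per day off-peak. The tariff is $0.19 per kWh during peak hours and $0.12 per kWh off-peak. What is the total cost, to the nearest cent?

Peak energy = 0.18 kW × 1 h × 31 = 5.58 kWh
Off-peak energy = 0.18 kW × 4 h × 31 = 22.32 kWh
Cost = 5.58 × $0.19 + 22.32 × $0.12 = $1.0602 + $2.6784 = $3.74

$3.74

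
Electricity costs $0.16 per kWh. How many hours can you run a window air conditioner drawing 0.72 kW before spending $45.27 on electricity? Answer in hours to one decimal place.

Energy available = $45.27 ÷ $0.16/kWh = 282.9375 kWh
Hours = 282.9375 kWh ÷ 0.72 kW = 393.0 h

393.0 h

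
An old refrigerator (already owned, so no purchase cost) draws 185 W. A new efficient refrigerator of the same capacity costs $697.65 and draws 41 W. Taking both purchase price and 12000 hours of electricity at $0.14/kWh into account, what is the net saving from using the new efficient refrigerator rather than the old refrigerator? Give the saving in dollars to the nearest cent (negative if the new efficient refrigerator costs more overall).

old refrigerator: $0.00 + (185/1000) kW × 12000 h × $0.14 = $0.00 + $310.8 = $310.8
new efficient refrigerator: $697.65 + (41/1000) kW × 12000 h × $0.14 = $697.65 + $68.88 = $766.53
Saving = $310.8 − $766.53 = −$455.73

-$455.73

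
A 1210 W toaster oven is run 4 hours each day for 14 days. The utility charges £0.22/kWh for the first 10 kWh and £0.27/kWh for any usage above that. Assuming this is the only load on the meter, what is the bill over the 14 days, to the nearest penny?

Runtime = 4 h/day × 14 days = 56 h
Energy = 1.21 kW × 56 h = 67.76 kWh
Tier 1 (0–10 kWh): 10 × £0.22 = £2.2
Above 10 kWh: 57.76 × £0.27 = £15.5952
Bill = £17.80

£17.80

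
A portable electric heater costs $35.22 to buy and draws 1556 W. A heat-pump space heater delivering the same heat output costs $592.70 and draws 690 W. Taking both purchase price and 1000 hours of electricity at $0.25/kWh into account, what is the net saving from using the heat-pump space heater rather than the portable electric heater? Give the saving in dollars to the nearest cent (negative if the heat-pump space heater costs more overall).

portable electric heater: $35.22 + (1556/1000) kW × 1000 h × $0.25 = $35.22 + $389 = $424.22
heat-pump space heater: $592.70 + (690/1000) kW × 1000 h × $0.25 = $592.70 + $172.5 = $765.2
Saving = $424.22 − $765.2 = −$340.98

-$340.98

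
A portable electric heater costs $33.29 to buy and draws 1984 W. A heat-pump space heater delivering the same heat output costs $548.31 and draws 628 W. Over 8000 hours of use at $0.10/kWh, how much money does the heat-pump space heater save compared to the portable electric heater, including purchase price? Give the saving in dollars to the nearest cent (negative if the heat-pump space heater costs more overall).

$569.78

portable electric heater: $33.29 + (1984/1000) kW × 8000 h × $0.10 = $33.29 + $1587.2 = $1620.49
heat-pump space heater: $548.31 + (628/1000) kW × 8000 h × $0.10 = $548.31 + $502.4 = $1050.71
Saving = $1620.49 − $1050.71 = $569.78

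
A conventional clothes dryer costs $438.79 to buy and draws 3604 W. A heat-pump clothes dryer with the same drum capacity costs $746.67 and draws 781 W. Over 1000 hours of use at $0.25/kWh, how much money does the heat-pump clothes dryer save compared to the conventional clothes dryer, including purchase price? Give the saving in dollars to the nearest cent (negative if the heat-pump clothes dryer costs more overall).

conventional clothes dryer: $438.79 + (3604/1000) kW × 1000 h × $0.25 = $438.79 + $901 = $1339.79
heat-pump clothes dryer: $746.67 + (781/1000) kW × 1000 h × $0.25 = $746.67 + $195.25 = $941.92
Saving = $1339.79 − $941.92 = $397.87

$397.87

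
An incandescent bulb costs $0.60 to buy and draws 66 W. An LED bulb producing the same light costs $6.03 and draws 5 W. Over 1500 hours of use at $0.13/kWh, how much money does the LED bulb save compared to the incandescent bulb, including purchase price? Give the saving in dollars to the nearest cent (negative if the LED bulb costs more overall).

incandescent bulb: $0.60 + (66/1000) kW × 1500 h × $0.13 = $0.60 + $12.87 = $13.47
LED bulb: $6.03 + (5/1000) kW × 1500 h × $0.13 = $6.03 + $0.975 = $7.005
Saving = $13.47 − $7.005 = $6.465 → $6.47

$6.47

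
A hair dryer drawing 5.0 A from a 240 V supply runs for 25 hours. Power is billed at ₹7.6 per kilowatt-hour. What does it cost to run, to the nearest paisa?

Power = 5.0 A × 240 V = 1200 W = 1.2 kW
Energy = 1.2 kW × 25 h = 30 kWh
Cost = 30 kWh × ₹7.6/kWh = ₹228.00

₹228.00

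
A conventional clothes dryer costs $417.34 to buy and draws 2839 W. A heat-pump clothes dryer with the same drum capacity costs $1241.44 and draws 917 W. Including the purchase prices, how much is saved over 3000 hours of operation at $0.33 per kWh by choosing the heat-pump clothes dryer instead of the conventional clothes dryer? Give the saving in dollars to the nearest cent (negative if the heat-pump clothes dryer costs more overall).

conventional clothes dryer: $417.34 + (2839/1000) kW × 3000 h × $0.33 = $417.34 + $2810.61 = $3227.95
heat-pump clothes dryer: $1241.44 + (917/1000) kW × 3000 h × $0.33 = $1241.44 + $907.83 = $2149.27
Saving = $3227.95 − $2149.27 = $1078.68

$1078.68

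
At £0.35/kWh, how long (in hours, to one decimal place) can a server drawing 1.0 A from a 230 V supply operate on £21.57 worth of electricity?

Power = 1.0 A × 230 V = 230 W = 0.23 kW
Energy available = £21.57 ÷ £0.35/kWh = 61.6286 kWh
Hours = 61.6286 kWh ÷ 0.23 kW = 268.0 h

268.0 h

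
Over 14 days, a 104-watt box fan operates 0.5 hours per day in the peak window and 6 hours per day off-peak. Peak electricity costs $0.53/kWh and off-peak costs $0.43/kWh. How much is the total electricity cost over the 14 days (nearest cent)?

Peak energy = 0.104 kW × 0.5 h × 14 = 0.728 kWh
Off-peak energy = 0.104 kW × 6 h × 14 = 8.736 kWh
Cost = 0.728 × $0.53 + 8.736 × $0.43 = $0.38584 + $3.75648 = $4.14

$4.14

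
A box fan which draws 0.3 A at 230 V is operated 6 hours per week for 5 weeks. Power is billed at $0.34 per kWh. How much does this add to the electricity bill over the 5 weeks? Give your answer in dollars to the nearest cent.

$0.70

Power = 0.3 A × 230 V = 69 W = 0.069 kW
Runtime = 6 h/week × 5 weeks = 30 h
Energy = 0.069 kW × 30 h = 2.07 kWh
Cost = 2.07 kWh × $0.34/kWh = $0.70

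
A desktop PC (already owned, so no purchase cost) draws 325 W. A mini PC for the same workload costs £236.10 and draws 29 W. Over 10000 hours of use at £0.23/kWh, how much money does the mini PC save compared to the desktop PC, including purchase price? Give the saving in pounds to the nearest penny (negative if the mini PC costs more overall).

desktop PC: £0.00 + (325/1000) kW × 10000 h × £0.23 = £0.00 + £747.5 = £747.5
mini PC: £236.10 + (29/1000) kW × 10000 h × £0.23 = £236.10 + £66.7 = £302.8
Saving = £747.5 − £302.8 = £444.7

£444.70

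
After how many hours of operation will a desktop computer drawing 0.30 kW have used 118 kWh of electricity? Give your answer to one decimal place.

Hours = 118 kWh ÷ 0.3 kW = 393.3 h

393.3 h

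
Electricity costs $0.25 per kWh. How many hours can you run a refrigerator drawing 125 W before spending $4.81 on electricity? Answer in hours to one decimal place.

153.9 h

Energy available = $4.81 ÷ $0.25/kWh = 19.24 kWh
Hours = 19.24 kWh ÷ 0.125 kW = 153.9 h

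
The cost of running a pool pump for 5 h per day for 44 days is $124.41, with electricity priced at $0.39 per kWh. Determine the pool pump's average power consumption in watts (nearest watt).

1450 W

Energy = $124.41 ÷ $0.39/kWh = 319 kWh
Runtime = 5 h/day × 44 days = 220 h
Power = 319 kWh ÷ 220 h = 1.45 kW = 1450 W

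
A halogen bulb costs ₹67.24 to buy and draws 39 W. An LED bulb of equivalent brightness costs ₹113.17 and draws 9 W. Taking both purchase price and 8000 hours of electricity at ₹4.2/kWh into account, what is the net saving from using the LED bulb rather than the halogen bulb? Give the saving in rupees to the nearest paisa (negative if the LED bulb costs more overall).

₹962.07

halogen bulb: ₹67.24 + (39/1000) kW × 8000 h × ₹4.2 = ₹67.24 + ₹1310.4 = ₹1377.64
LED bulb: ₹113.17 + (9/1000) kW × 8000 h × ₹4.2 = ₹113.17 + ₹302.4 = ₹415.57
Saving = ₹1377.64 − ₹415.57 = ₹962.07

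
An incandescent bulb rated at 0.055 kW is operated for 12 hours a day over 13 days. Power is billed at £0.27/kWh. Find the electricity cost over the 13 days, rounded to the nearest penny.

Runtime = 12 h/day × 13 days = 156 h
Energy = 0.055 kW × 156 h = 8.58 kWh
Cost = 8.58 kWh × £0.27/kWh = £2.32

£2.32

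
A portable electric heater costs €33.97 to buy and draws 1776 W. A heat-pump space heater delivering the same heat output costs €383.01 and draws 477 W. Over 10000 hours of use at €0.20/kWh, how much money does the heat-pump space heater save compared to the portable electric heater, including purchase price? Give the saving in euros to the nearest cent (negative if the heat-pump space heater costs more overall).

€2248.96

portable electric heater: €33.97 + (1776/1000) kW × 10000 h × €0.20 = €33.97 + €3552 = €3585.97
heat-pump space heater: €383.01 + (477/1000) kW × 10000 h × €0.20 = €383.01 + €954 = €1337.01
Saving = €3585.97 − €1337.01 = €2248.96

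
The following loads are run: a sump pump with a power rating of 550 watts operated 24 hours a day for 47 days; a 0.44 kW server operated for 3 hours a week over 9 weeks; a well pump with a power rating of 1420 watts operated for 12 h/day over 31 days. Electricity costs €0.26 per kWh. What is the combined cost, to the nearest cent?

€301.74

sump pump: Runtime = 24 h × 47 = 1128 h
sump pump: 0.55 kW × 1128 h = 620.4 kWh
server: Runtime = 3 h/week × 9 weeks = 27 h
server: 0.44 kW × 27 h = 11.88 kWh
well pump: Runtime = 12 h/day × 31 days = 372 h
well pump: 1.42 kW × 372 h = 528.24 kWh
Total energy = 1160.52 kWh
Cost = 1160.52 × €0.26 = €301.74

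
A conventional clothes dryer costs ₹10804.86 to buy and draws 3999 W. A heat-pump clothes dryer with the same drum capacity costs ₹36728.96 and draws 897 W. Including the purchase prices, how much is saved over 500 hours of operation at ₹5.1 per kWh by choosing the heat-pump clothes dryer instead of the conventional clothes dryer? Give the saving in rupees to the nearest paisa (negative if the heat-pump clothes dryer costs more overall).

-₹18014.00

conventional clothes dryer: ₹10804.86 + (3999/1000) kW × 500 h × ₹5.1 = ₹10804.86 + ₹10197.45 = ₹21002.31
heat-pump clothes dryer: ₹36728.96 + (897/1000) kW × 500 h × ₹5.1 = ₹36728.96 + ₹2287.35 = ₹39016.31
Saving = ₹21002.31 − ₹39016.31 = −₹18014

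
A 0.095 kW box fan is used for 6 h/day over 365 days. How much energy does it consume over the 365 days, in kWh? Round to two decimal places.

208.05 kWh

Runtime = 6 h/day × 365 days = 2190 h
Energy = 0.095 kW × 2190 h = 208.05 kWh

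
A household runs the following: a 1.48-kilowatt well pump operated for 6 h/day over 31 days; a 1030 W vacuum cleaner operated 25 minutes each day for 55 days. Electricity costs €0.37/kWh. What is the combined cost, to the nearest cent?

well pump: Runtime = 6 h/day × 31 days = 186 h
well pump: 1.48 kW × 186 h = 275.28 kWh
vacuum cleaner: Runtime = 25 min × 55 = 1375 min = 22.916666… h
vacuum cleaner: 1.03 kW × 22.916666… h = 23.604166… kWh
Total energy = 298.884166… kWh
Cost = 298.884166… × €0.37 = €110.59

€110.59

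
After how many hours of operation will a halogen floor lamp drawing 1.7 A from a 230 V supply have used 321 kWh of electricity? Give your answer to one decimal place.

Power = 1.7 A × 230 V = 391 W = 0.391 kW
Hours = 321 kWh ÷ 0.391 kW = 821.0 h

821.0 h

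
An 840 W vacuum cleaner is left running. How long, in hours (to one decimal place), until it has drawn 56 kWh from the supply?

66.7 h

Hours = 56 kWh ÷ 0.84 kW = 66.7 h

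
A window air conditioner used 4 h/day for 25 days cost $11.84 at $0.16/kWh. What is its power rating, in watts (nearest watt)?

740 W

Energy = $11.84 ÷ $0.16/kWh = 74 kWh
Runtime = 4 h/day × 25 days = 100 h
Power = 74 kWh ÷ 100 h = 0.74 kW = 740 W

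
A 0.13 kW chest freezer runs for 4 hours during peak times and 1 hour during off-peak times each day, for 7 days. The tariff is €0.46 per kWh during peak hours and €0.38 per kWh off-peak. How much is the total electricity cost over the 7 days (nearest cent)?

€2.02

Peak energy = 0.13 kW × 4 h × 7 = 3.64 kWh
Off-peak energy = 0.13 kW × 1 h × 7 = 0.91 kWh
Cost = 3.64 × €0.46 + 0.91 × €0.38 = €1.6744 + €0.3458 = €2.02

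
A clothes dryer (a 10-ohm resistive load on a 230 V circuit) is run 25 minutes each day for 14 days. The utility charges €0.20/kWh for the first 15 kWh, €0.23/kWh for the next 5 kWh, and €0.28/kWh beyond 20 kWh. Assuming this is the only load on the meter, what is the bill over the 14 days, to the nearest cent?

€7.19

Power = V²/R = 230²/10 = 5290 W = 5.29 kW
Runtime = 25 min × 14 = 350 min = 5.833333… h
Energy = 5.29 kW × 5.833333… h = 30.858333… kWh
Tier 1 (0–15 kWh): 15 × €0.20 = €3
Tier 2 (15–20 kWh): 5 × €0.23 = €1.15
Above 20 kWh: 10.858333… × €0.28 = €3.040333…
Bill = €7.19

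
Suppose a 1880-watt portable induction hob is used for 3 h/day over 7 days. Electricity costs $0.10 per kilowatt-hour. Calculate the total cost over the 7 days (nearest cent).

Runtime = 3 h/day × 7 days = 21 h
Energy = 1.88 kW × 21 h = 39.48 kWh
Cost = 39.48 kWh × $0.10/kWh = $3.95

$3.95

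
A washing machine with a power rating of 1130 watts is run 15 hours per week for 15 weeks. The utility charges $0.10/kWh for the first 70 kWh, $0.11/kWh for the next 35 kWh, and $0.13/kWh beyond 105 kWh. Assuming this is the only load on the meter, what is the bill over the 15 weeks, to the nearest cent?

$30.25

Runtime = 15 h/week × 15 weeks = 225 h
Energy = 1.13 kW × 225 h = 254.25 kWh
Tier 1 (0–70 kWh): 70 × $0.10 = $7
Tier 2 (70–105 kWh): 35 × $0.11 = $3.85
Above 105 kWh: 149.25 × $0.13 = $19.4025
Bill = $30.25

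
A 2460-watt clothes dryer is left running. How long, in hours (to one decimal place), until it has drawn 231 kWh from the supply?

Hours = 231 kWh ÷ 2.46 kW = 93.9 h

93.9 h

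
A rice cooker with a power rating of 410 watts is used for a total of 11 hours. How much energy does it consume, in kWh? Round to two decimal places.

4.51 kWh

Energy = 0.41 kW × 11 h = 4.51 kWh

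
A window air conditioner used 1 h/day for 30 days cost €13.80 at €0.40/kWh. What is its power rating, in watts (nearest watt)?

Energy = €13.80 ÷ €0.40/kWh = 34.5 kWh
Runtime = 1 h/day × 30 days = 30 h
Power = 34.5 kWh ÷ 30 h = 1.15 kW = 1150 W

1150 W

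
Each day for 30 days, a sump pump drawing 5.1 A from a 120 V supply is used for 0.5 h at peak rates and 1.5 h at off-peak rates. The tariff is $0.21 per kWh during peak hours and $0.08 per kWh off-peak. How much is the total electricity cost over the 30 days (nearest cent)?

$4.13

Power = 5.1 A × 120 V = 612 W = 0.612 kW
Peak energy = 0.612 kW × 0.5 h × 30 = 9.18 kWh
Off-peak energy = 0.612 kW × 1.5 h × 30 = 27.54 kWh
Cost = 9.18 × $0.21 + 27.54 × $0.08 = $1.9278 + $2.2032 = $4.13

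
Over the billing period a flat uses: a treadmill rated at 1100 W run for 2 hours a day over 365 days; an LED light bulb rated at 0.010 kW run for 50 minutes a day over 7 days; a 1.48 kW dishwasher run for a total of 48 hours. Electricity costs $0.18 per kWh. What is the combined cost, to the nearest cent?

treadmill: Runtime = 2 h/day × 365 days = 730 h
treadmill: 1.1 kW × 730 h = 803 kWh
LED light bulb: Runtime = 50 min × 7 = 350 min = 5.833333… h
LED light bulb: 0.01 kW × 5.833333… h = 0.058333… kWh
dishwasher: 1.48 kW × 48 h = 71.04 kWh
Total energy = 874.098333… kWh
Cost = 874.098333… × $0.18 = $157.34

$157.34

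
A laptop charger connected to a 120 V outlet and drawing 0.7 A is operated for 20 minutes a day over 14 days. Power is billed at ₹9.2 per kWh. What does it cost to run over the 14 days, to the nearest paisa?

Power = 0.7 A × 120 V = 84 W = 0.084 kW
Runtime = 20 min × 14 = 280 min = 4.666666… h
Energy = 0.084 kW × 4.666666… h = 0.392 kWh
Cost = 0.392 kWh × ₹9.2/kWh = ₹3.61

₹3.61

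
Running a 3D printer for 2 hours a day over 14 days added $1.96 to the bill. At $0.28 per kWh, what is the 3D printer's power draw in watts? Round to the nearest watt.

250 W

Energy = $1.96 ÷ $0.28/kWh = 7 kWh
Runtime = 2 h/day × 14 days = 28 h
Power = 7 kWh ÷ 28 h = 0.25 kW = 250 W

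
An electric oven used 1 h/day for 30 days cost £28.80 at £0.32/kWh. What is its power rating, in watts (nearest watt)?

3000 W

Energy = £28.80 ÷ £0.32/kWh = 90 kWh
Runtime = 1 h/day × 30 days = 30 h
Power = 90 kWh ÷ 30 h = 3 kW = 3000 W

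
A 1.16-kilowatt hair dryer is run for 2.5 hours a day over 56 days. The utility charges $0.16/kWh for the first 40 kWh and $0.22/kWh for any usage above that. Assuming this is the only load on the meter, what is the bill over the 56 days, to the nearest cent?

$33.33

Runtime = 2.5 h/day × 56 days = 140 h
Energy = 1.16 kW × 140 h = 162.4 kWh
Tier 1 (0–40 kWh): 40 × $0.16 = $6.4
Above 40 kWh: 122.4 × $0.22 = $26.928
Bill = $33.33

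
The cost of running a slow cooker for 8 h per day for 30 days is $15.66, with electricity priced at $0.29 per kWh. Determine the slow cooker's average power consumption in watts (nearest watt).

Energy = $15.66 ÷ $0.29/kWh = 54 kWh
Runtime = 8 h/day × 30 days = 240 h
Power = 54 kWh ÷ 240 h = 0.225 kW = 225 W

225 W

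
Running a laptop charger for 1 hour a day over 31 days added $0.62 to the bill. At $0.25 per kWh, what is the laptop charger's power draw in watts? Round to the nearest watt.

80 W

Energy = $0.62 ÷ $0.25/kWh = 2.48 kWh
Runtime = 1 h/day × 31 days = 31 h
Power = 2.48 kWh ÷ 31 h = 0.08 kW = 80 W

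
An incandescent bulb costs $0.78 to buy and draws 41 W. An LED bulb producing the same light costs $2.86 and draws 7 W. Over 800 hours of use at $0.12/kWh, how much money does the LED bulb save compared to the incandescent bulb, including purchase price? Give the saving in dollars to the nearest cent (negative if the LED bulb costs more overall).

$1.18

incandescent bulb: $0.78 + (41/1000) kW × 800 h × $0.12 = $0.78 + $3.936 = $4.716
LED bulb: $2.86 + (7/1000) kW × 800 h × $0.12 = $2.86 + $0.672 = $3.532
Saving = $4.716 − $3.532 = $1.184 → $1.18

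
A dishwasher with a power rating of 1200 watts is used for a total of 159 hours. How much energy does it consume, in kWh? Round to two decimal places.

190.80 kWh

Energy = 1.2 kW × 159 h = 190.8 kWh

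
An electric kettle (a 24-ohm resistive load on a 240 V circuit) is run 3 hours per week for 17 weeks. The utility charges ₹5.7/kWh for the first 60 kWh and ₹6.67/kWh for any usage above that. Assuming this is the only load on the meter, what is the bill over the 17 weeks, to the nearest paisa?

₹758.21

Power = V²/R = 240²/24 = 2400 W = 2.4 kW
Runtime = 3 h/week × 17 weeks = 51 h
Energy = 2.4 kW × 51 h = 122.4 kWh
Tier 1 (0–60 kWh): 60 × ₹5.7 = ₹342
Above 60 kWh: 62.4 × ₹6.67 = ₹416.208
Bill = ₹758.21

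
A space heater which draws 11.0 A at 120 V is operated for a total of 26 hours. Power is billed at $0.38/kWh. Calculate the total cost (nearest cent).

$13.04

Power = 11.0 A × 120 V = 1320 W = 1.32 kW
Energy = 1.32 kW × 26 h = 34.32 kWh
Cost = 34.32 kWh × $0.38/kWh = $13.04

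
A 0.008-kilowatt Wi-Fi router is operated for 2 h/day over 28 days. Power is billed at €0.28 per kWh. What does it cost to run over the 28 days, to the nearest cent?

Runtime = 2 h/day × 28 days = 56 h
Energy = 0.008 kW × 56 h = 0.448 kWh
Cost = 0.448 kWh × €0.28/kWh = €0.13

€0.13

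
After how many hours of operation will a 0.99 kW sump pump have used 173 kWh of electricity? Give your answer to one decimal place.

Hours = 173 kWh ÷ 0.99 kW = 174.7 h

174.7 h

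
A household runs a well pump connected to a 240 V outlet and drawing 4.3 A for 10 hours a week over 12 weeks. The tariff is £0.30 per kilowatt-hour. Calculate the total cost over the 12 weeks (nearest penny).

Power = 4.3 A × 240 V = 1032 W = 1.032 kW
Runtime = 10 h/week × 12 weeks = 120 h
Energy = 1.032 kW × 120 h = 123.84 kWh
Cost = 123.84 kWh × £0.30/kWh = £37.15

£37.15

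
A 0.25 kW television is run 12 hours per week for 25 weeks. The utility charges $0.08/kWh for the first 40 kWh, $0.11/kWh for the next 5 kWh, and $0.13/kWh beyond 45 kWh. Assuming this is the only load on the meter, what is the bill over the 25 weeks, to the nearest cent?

$7.65

Runtime = 12 h/week × 25 weeks = 300 h
Energy = 0.25 kW × 300 h = 75 kWh
Tier 1 (0–40 kWh): 40 × $0.08 = $3.2
Tier 2 (40–45 kWh): 5 × $0.11 = $0.55
Above 45 kWh: 30 × $0.13 = $3.9
Bill = $7.65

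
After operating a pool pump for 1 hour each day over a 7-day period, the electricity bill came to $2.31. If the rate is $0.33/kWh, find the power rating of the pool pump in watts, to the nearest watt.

Energy = $2.31 ÷ $0.33/kWh = 7 kWh
Runtime = 1 h/day × 7 days = 7 h
Power = 7 kWh ÷ 7 h = 1 kW = 1000 W

1000 W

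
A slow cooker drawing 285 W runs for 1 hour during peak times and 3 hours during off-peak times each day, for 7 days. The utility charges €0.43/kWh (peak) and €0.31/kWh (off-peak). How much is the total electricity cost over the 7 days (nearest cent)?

€2.71

Peak energy = 0.285 kW × 1 h × 7 = 1.995 kWh
Off-peak energy = 0.285 kW × 3 h × 7 = 5.985 kWh
Cost = 1.995 × €0.43 + 5.985 × €0.31 = €0.85785 + €1.85535 = €2.71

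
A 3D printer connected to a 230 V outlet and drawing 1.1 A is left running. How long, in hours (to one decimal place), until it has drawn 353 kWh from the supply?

Power = 1.1 A × 230 V = 253 W = 0.253 kW
Hours = 353 kWh ÷ 0.253 kW = 1395.3 h

1395.3 h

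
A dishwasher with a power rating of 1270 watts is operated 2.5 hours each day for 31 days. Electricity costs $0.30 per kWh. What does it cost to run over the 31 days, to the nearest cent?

Runtime = 2.5 h/day × 31 days = 77.5 h
Energy = 1.27 kW × 77.5 h = 98.425 kWh
Cost = 98.425 kWh × $0.30/kWh = $29.53

$29.53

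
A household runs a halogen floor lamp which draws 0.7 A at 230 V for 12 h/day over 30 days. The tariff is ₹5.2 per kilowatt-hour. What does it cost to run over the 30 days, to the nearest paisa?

Power = 0.7 A × 230 V = 161 W = 0.161 kW
Runtime = 12 h/day × 30 days = 360 h
Energy = 0.161 kW × 360 h = 57.96 kWh
Cost = 57.96 kWh × ₹5.2/kWh = ₹301.39

₹301.39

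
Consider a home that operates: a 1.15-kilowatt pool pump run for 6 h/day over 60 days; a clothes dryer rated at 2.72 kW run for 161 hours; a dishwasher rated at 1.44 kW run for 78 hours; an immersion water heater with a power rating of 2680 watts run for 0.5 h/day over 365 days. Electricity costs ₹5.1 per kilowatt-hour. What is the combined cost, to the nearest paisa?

₹7412.03

pool pump: Runtime = 6 h/day × 60 days = 360 h
pool pump: 1.15 kW × 360 h = 414 kWh
clothes dryer: 2.72 kW × 161 h = 437.92 kWh
dishwasher: 1.44 kW × 78 h = 112.32 kWh
immersion water heater: Runtime = 0.5 h/day × 365 days = 182.5 h
immersion water heater: 2.68 kW × 182.5 h = 489.1 kWh
Total energy = 1453.34 kWh
Cost = 1453.34 × ₹5.1 = ₹7412.03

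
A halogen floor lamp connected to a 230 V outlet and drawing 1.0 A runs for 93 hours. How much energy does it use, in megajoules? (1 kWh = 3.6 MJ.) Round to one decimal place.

77.0 MJ

Power = 1.0 A × 230 V = 230 W = 0.23 kW
Energy = 0.23 kW × 93 h = 21.39 kWh
= 21.39 × 3.6 MJ = 77.0 MJ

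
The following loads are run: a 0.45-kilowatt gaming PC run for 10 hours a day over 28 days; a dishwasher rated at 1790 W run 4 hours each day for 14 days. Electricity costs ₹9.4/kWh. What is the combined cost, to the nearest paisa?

gaming PC: Runtime = 10 h/day × 28 days = 280 h
gaming PC: 0.45 kW × 280 h = 126 kWh
dishwasher: Runtime = 4 h/day × 14 days = 56 h
dishwasher: 1.79 kW × 56 h = 100.24 kWh
Total energy = 226.24 kWh
Cost = 226.24 × ₹9.4 = ₹2126.66

₹2126.66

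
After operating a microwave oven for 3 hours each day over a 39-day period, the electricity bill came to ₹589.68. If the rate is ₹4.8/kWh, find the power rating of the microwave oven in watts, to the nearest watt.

Energy = ₹589.68 ÷ ₹4.8/kWh = 122.85 kWh
Runtime = 3 h/day × 39 days = 117 h
Power = 122.85 kWh ÷ 117 h = 1.05 kW = 1050 W

1050 W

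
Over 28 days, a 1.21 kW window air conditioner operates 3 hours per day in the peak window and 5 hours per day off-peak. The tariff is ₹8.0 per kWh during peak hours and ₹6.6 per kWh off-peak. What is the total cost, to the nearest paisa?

₹1931.16

Peak energy = 1.21 kW × 3 h × 28 = 101.64 kWh
Off-peak energy = 1.21 kW × 5 h × 28 = 169.4 kWh
Cost = 101.64 × ₹8.0 + 169.4 × ₹6.6 = ₹813.12 + ₹1118.04 = ₹1931.16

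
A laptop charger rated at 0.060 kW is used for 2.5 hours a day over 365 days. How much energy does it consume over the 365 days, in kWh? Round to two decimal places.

54.75 kWh

Runtime = 2.5 h/day × 365 days = 912.5 h
Energy = 0.06 kW × 912.5 h = 54.75 kWh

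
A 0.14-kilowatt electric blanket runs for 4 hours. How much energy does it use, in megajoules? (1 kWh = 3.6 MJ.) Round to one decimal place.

2.0 MJ

Energy = 0.14 kW × 4 h = 0.56 kWh
= 0.56 × 3.6 MJ = 2.0 MJ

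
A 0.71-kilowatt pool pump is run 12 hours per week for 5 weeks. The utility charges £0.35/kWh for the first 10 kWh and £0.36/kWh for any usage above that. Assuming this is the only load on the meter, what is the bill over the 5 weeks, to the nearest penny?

Runtime = 12 h/week × 5 weeks = 60 h
Energy = 0.71 kW × 60 h = 42.6 kWh
Tier 1 (0–10 kWh): 10 × £0.35 = £3.5
Above 10 kWh: 32.6 × £0.36 = £11.736
Bill = £15.24

£15.24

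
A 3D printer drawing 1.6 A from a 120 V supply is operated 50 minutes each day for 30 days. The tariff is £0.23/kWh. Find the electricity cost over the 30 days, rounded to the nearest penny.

£1.10

Power = 1.6 A × 120 V = 192 W = 0.192 kW
Runtime = 50 min × 30 = 1500 min = 25 h
Energy = 0.192 kW × 25 h = 4.8 kWh
Cost = 4.8 kWh × £0.23/kWh = £1.10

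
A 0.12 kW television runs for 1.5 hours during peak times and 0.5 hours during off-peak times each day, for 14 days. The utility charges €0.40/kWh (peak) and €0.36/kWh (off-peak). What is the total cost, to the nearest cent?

Peak energy = 0.12 kW × 1.5 h × 14 = 2.52 kWh
Off-peak energy = 0.12 kW × 0.5 h × 14 = 0.84 kWh
Cost = 2.52 × €0.40 + 0.84 × €0.36 = €1.008 + €0.3024 = €1.31

€1.31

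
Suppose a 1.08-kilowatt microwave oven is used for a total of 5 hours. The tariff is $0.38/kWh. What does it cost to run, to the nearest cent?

$2.05

Energy = 1.08 kW × 5 h = 5.4 kWh
Cost = 5.4 kWh × $0.38/kWh = $2.05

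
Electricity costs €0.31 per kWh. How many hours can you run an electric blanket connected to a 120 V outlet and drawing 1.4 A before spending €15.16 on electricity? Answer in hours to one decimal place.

291.1 h

Power = 1.4 A × 120 V = 168 W = 0.168 kW
Energy available = €15.16 ÷ €0.31/kWh = 48.9032 kWh
Hours = 48.9032 kWh ÷ 0.168 kW = 291.1 h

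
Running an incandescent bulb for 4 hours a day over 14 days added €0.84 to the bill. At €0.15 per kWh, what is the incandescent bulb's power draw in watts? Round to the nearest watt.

Energy = €0.84 ÷ €0.15/kWh = 5.6 kWh
Runtime = 4 h/day × 14 days = 56 h
Power = 5.6 kWh ÷ 56 h = 0.1 kW = 100 W

100 W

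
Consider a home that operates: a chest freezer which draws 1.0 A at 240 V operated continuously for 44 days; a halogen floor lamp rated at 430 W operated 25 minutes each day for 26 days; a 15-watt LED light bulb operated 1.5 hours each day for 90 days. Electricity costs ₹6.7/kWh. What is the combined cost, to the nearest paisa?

chest freezer: Power = 1.0 A × 240 V = 240 W = 0.24 kW
chest freezer: Runtime = 24 h × 44 = 1056 h
chest freezer: 0.24 kW × 1056 h = 253.44 kWh
halogen floor lamp: Runtime = 25 min × 26 = 650 min = 10.833333… h
halogen floor lamp: 0.43 kW × 10.833333… h = 4.658333… kWh
LED light bulb: Runtime = 1.5 h/day × 90 days = 135 h
LED light bulb: 0.015 kW × 135 h = 2.025 kWh
Total energy = 260.123333… kWh
Cost = 260.123333… × ₹6.7 = ₹1742.83

₹1742.83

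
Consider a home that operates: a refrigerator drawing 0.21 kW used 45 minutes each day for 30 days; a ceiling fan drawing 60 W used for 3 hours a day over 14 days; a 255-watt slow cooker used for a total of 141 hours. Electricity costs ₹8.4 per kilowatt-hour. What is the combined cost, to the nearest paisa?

₹362.88

refrigerator: Runtime = 45 min × 30 = 1350 min = 22.5 h
refrigerator: 0.21 kW × 22.5 h = 4.725 kWh
ceiling fan: Runtime = 3 h/day × 14 days = 42 h
ceiling fan: 0.06 kW × 42 h = 2.52 kWh
slow cooker: 0.255 kW × 141 h = 35.955 kWh
Total energy = 43.2 kWh
Cost = 43.2 × ₹8.4 = ₹362.88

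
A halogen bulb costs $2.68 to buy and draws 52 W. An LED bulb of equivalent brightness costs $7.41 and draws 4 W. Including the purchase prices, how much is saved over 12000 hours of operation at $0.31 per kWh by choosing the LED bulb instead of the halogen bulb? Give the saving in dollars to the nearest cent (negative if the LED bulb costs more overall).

halogen bulb: $2.68 + (52/1000) kW × 12000 h × $0.31 = $2.68 + $193.44 = $196.12
LED bulb: $7.41 + (4/1000) kW × 12000 h × $0.31 = $7.41 + $14.88 = $22.29
Saving = $196.12 − $22.29 = $173.83

$173.83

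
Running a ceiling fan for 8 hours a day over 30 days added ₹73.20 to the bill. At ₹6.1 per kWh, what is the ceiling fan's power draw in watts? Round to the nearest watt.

50 W

Energy = ₹73.20 ÷ ₹6.1/kWh = 12 kWh
Runtime = 8 h/day × 30 days = 240 h
Power = 12 kWh ÷ 240 h = 0.05 kW = 50 W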